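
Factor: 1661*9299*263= 11^1*17^1*151^1*263^1*547^1 = 4062203057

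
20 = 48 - 28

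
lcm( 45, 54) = 270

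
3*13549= 40647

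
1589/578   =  2  +  433/578   =  2.75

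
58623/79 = 742 + 5/79 = 742.06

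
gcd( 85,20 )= 5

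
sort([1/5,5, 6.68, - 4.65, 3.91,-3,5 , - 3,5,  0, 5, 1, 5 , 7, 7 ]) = [ - 4.65 , - 3, - 3, 0, 1/5, 1, 3.91 , 5, 5,5,5, 5, 6.68, 7,7 ] 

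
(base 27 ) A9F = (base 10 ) 7548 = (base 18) 1556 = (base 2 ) 1110101111100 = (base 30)8bi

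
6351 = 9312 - 2961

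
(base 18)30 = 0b110110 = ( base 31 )1n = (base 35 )1J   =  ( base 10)54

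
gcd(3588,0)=3588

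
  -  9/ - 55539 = 1/6171 = 0.00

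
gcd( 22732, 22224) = 4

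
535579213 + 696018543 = 1231597756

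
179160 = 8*22395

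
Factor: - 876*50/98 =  - 2^2*3^1*5^2*7^ ( - 2 )*73^1 = -21900/49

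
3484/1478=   1742/739 = 2.36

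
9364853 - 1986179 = 7378674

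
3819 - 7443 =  - 3624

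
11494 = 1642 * 7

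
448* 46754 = 20945792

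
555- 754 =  - 199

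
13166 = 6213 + 6953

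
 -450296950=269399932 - 719696882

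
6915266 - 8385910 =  -1470644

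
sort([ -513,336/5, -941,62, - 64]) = [ - 941, - 513, - 64 , 62,336/5 ] 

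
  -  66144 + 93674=27530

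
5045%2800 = 2245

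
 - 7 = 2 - 9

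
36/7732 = 9/1933 = 0.00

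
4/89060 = 1/22265  =  0.00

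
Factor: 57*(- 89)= - 3^1*19^1*89^1  =  - 5073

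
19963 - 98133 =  - 78170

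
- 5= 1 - 6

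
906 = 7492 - 6586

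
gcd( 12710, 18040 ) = 410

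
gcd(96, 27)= 3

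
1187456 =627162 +560294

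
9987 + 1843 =11830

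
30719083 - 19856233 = 10862850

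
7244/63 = 114 + 62/63 = 114.98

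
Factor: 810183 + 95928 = 906111 = 3^2*83^1 *1213^1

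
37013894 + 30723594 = 67737488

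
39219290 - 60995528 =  - 21776238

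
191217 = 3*63739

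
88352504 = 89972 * 982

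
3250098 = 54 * 60187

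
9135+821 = 9956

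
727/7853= 727/7853= 0.09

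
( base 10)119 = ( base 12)9b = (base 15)7E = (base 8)167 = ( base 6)315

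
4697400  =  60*78290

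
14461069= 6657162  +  7803907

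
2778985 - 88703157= - 85924172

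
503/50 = 503/50 = 10.06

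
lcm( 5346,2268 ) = 74844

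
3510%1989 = 1521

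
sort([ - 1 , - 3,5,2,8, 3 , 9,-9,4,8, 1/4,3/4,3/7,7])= [ - 9 , - 3, - 1,1/4,3/7,3/4, 2, 3,4, 5,  7,8,8,9 ]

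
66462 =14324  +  52138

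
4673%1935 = 803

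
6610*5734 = 37901740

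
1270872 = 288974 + 981898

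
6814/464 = 3407/232 = 14.69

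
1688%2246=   1688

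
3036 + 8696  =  11732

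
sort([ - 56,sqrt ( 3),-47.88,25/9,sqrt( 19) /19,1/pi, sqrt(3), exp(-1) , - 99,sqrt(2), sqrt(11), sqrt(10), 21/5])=[ - 99, - 56, - 47.88,sqrt( 19)/19,1/pi,exp( - 1) , sqrt(2),sqrt( 3) , sqrt(3),25/9,sqrt(10 ),  sqrt(11 ),  21/5]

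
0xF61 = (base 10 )3937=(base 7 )14323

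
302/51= 302/51 = 5.92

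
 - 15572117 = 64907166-80479283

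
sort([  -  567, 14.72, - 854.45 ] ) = [ - 854.45, - 567, 14.72]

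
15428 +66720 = 82148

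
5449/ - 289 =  - 19 + 42/289 = - 18.85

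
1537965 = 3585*429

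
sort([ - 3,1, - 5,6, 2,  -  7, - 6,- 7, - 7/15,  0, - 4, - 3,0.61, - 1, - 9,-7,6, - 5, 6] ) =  [ - 9, - 7, - 7,  -  7 , - 6, - 5, - 5, - 4, - 3, - 3,-1, - 7/15, 0,0.61,1, 2, 6, 6, 6 ] 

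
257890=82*3145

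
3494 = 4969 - 1475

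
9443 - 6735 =2708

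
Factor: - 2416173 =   -  3^1*19^2*23^1*97^1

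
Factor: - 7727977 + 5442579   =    -  2285398 = - 2^1* 811^1*1409^1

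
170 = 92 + 78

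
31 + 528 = 559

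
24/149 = 24/149 = 0.16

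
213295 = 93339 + 119956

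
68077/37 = 1839 + 34/37 = 1839.92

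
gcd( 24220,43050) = 70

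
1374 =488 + 886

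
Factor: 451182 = 2^1 * 3^1*29^1*2593^1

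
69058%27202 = 14654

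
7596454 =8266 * 919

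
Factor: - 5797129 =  - 13^1*29^1*15377^1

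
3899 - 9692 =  - 5793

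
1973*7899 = 15584727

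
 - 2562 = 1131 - 3693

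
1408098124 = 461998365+946099759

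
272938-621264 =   -  348326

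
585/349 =585/349  =  1.68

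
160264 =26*6164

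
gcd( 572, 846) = 2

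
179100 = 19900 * 9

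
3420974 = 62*55177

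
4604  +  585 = 5189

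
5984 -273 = 5711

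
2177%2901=2177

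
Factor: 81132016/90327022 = 40566008/45163511 = 2^3*7^1*2029^(  -  1 )*22259^(  -  1 )*724393^1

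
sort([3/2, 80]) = [ 3/2,80]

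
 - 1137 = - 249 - 888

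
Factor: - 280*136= - 38080 = - 2^6*5^1 * 7^1*17^1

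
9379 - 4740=4639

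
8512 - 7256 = 1256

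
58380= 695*84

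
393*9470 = 3721710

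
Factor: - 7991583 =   -  3^1*31^1*85931^1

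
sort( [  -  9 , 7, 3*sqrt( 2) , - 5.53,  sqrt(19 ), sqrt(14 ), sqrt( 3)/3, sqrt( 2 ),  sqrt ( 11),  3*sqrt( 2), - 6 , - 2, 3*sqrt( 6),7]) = [  -  9, - 6, - 5.53, - 2, sqrt ( 3 )/3,sqrt(2), sqrt( 11 ),sqrt ( 14 ), 3 * sqrt( 2 ), 3*sqrt( 2),sqrt(19), 7,7,3* sqrt( 6 )] 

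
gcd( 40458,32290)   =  2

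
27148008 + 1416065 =28564073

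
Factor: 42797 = 42797^1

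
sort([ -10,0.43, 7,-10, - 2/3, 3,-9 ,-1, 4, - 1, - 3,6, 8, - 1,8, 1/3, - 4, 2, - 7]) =[ - 10, - 10, - 9,-7, - 4  ,-3, - 1, - 1, - 1,-2/3, 1/3,0.43,2,3, 4,6,7, 8,  8 ]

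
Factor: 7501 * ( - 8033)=-13^1*29^1*277^1*577^1 = - 60255533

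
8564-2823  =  5741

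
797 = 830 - 33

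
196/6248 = 49/1562 = 0.03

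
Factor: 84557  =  11^1*  7687^1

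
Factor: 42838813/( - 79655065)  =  -5^(-1 )*7^( - 1) * 2275859^( - 1 )* 42838813^1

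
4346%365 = 331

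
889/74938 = 889/74938 = 0.01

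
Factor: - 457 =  - 457^1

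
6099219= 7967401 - 1868182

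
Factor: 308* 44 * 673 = 9120496 = 2^4*7^1*11^2 * 673^1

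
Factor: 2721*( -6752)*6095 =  - 111978510240 = -2^5*  3^1*5^1*23^1*53^1 * 211^1*907^1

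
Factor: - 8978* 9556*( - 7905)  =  2^3*3^1*5^1*17^1*31^1*67^2*2389^1 = 678199736040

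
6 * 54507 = 327042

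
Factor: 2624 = 2^6* 41^1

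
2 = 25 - 23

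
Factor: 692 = 2^2*173^1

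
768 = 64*12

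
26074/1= 26074 = 26074.00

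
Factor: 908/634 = 454/317 = 2^1*227^1*317^(-1 ) 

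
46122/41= 1124 + 38/41 = 1124.93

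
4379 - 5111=- 732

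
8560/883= 9 + 613/883  =  9.69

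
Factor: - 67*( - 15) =1005 = 3^1*5^1* 67^1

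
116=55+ 61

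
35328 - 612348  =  -577020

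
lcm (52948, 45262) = 2806244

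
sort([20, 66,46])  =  [20,46, 66]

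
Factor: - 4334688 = - 2^5*3^3*29^1*173^1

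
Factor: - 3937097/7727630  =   - 2^(-1)*5^ (-1 )*29^ (  -  1 ) * 26647^(-1)*3937097^1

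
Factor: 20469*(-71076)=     -  1454854644  =  - 2^2 * 3^2*5923^1*6823^1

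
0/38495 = 0 = 0.00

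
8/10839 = 8/10839 = 0.00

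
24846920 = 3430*7244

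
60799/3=60799/3  =  20266.33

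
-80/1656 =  - 1 + 197/207 = - 0.05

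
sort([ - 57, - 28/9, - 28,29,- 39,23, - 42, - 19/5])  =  [-57, - 42, - 39, - 28,-19/5, - 28/9,23, 29]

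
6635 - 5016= 1619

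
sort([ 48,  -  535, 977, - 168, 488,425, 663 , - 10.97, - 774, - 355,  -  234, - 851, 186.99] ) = [ - 851, - 774, - 535, - 355, - 234, - 168, - 10.97,  48, 186.99,  425,  488 , 663, 977 ]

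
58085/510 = 11617/102 = 113.89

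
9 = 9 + 0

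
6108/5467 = 1 + 641/5467 = 1.12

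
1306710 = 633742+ 672968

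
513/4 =513/4 = 128.25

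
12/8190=2/1365 = 0.00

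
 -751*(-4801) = 3605551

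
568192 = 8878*64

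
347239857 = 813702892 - 466463035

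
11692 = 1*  11692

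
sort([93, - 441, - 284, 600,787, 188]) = [ - 441, - 284,93, 188, 600,  787 ]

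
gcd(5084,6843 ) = 1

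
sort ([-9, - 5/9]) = [ - 9, - 5/9 ] 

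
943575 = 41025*23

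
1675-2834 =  - 1159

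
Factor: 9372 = 2^2*3^1 *11^1*71^1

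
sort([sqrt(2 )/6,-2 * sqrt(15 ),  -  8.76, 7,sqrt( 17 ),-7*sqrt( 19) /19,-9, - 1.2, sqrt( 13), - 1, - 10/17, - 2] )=[-9, - 8.76,-2*sqrt( 15) ,-2, - 7*sqrt(19)/19, - 1.2, - 1,- 10/17,sqrt( 2 )/6,sqrt(13), sqrt(17 ), 7 ]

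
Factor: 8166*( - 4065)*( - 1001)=33227984790 = 2^1*3^2*5^1*7^1*11^1*13^1*271^1*1361^1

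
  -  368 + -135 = -503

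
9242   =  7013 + 2229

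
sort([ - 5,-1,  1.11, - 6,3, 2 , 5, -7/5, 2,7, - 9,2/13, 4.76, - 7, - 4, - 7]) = [ - 9, - 7 , - 7 , - 6, - 5, - 4, - 7/5, - 1, 2/13,1.11, 2,2,3, 4.76, 5, 7 ] 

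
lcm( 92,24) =552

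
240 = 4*60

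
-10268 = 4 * ( - 2567 )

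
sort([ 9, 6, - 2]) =[ - 2,6,  9]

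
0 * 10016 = 0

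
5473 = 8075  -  2602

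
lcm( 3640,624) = 21840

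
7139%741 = 470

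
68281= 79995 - 11714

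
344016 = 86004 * 4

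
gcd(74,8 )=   2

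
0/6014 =0 = 0.00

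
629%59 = 39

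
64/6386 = 32/3193= 0.01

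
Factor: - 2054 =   -  2^1* 13^1* 79^1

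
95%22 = 7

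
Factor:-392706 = -2^1*3^2*21817^1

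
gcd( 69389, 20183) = 1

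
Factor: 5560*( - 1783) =  -  2^3*5^1*139^1*1783^1 = -9913480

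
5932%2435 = 1062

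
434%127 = 53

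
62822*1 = 62822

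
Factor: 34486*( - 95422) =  - 3290723092  =  - 2^2*43^1*401^1*47711^1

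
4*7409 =29636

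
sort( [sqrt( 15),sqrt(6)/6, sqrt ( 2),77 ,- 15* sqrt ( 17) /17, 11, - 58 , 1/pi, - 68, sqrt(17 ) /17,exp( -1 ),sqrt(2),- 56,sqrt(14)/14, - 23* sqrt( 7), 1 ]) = [ - 68, - 23*sqrt ( 7), - 58, - 56 , - 15* sqrt( 17 )/17, sqrt( 17) /17,sqrt( 14)/14 , 1/pi, exp ( - 1), sqrt(6 ) /6, 1, sqrt( 2), sqrt(2),  sqrt( 15), 11 , 77]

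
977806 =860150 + 117656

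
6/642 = 1/107 = 0.01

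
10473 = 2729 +7744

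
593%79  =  40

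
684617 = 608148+76469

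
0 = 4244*0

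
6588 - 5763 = 825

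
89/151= 89/151  =  0.59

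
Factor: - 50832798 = -2^1 * 3^1*8472133^1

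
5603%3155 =2448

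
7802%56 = 18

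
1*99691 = 99691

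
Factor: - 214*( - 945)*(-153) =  - 30941190  =  - 2^1*3^5  *5^1 * 7^1*17^1*107^1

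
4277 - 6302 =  - 2025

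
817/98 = 8 + 33/98 = 8.34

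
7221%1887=1560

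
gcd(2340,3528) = 36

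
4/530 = 2/265 = 0.01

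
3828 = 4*957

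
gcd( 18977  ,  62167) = 7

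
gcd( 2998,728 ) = 2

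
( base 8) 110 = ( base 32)28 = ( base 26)2K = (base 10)72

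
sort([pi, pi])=[pi, pi]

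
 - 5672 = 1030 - 6702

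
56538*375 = 21201750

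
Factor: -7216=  - 2^4*11^1*41^1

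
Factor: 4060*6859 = 2^2*5^1*7^1*19^3*29^1 = 27847540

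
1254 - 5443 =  - 4189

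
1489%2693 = 1489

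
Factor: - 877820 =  - 2^2*5^1 * 43891^1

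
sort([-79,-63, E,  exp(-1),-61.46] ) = [-79, - 63, - 61.46, exp( - 1), E]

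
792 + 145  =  937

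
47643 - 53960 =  - 6317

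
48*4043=194064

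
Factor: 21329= 7^1*11^1*277^1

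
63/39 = 1 + 8/13= 1.62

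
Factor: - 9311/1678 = - 2^(-1 )*839^( - 1)*9311^1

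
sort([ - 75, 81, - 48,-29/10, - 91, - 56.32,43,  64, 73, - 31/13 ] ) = [ - 91, - 75, - 56.32, - 48, - 29/10 ,-31/13,43,64, 73,81 ]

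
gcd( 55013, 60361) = 7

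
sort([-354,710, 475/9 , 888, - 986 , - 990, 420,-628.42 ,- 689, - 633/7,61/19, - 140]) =[ - 990, - 986, - 689, - 628.42, - 354, -140, - 633/7,61/19,475/9, 420, 710 , 888]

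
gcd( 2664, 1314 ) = 18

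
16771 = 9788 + 6983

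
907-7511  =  -6604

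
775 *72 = 55800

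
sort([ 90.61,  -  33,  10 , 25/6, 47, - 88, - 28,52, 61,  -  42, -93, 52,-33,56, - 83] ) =[  -  93, - 88,-83, - 42 , - 33,  -  33, - 28,25/6,10,47, 52,52,56, 61,90.61]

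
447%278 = 169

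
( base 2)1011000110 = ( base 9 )868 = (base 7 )2033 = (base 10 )710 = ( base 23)17K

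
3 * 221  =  663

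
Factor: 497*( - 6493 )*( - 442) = 1426343282 = 2^1*7^1*13^1*17^1*43^1*71^1*151^1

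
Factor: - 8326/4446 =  - 4163/2223  =  -3^( - 2 )*13^( - 1)*19^( - 1 )*23^1 * 181^1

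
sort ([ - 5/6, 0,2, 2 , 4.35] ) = [ - 5/6,  0,2,2,4.35 ]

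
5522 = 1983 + 3539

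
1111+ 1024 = 2135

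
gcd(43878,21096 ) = 6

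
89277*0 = 0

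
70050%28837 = 12376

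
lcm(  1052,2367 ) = 9468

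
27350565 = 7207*3795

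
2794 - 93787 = - 90993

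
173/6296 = 173/6296 = 0.03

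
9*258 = 2322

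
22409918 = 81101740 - 58691822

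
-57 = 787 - 844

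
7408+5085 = 12493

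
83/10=83/10 = 8.30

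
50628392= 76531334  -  25902942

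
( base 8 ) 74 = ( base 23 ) 2e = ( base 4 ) 330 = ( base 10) 60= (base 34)1Q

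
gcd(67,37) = 1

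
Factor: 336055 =5^1*67211^1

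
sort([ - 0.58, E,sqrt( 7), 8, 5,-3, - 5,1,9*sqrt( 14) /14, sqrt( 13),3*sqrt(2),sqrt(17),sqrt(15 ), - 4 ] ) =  [ - 5, - 4 , - 3, - 0.58, 1,9*sqrt( 14)/14,sqrt( 7),E, sqrt(13) , sqrt(15 ),sqrt( 17 ),3*sqrt(2 ), 5,  8]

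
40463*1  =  40463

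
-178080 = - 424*420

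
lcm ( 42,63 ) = 126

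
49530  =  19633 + 29897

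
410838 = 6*68473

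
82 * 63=5166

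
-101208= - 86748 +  - 14460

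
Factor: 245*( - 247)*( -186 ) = 11255790 = 2^1*3^1*5^1*7^2 * 13^1 * 19^1*31^1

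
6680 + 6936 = 13616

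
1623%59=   30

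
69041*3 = 207123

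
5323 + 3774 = 9097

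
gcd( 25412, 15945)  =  1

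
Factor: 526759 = 526759^1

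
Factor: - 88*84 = -7392 = - 2^5*3^1*7^1*11^1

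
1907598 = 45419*42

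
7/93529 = 7/93529 = 0.00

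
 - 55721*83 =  - 4624843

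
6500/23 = 6500/23 =282.61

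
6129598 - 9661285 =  - 3531687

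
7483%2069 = 1276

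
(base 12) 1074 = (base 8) 3430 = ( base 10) 1816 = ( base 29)24I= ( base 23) 39M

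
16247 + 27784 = 44031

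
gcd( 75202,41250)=2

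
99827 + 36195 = 136022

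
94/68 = 47/34 = 1.38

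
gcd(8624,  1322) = 2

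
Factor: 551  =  19^1* 29^1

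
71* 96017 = 6817207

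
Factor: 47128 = 2^3 * 43^1*137^1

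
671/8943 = 61/813= 0.08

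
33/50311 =33/50311 = 0.00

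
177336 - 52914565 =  - 52737229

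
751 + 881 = 1632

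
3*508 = 1524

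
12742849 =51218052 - 38475203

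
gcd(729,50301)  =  729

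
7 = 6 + 1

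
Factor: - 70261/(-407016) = 2^ (-3 )*3^( - 2 )*17^1*4133^1*5653^( - 1 )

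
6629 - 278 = 6351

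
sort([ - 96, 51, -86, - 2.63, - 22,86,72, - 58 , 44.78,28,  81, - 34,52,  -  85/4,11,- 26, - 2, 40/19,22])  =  [ - 96,-86,-58,  -  34,- 26,- 22, - 85/4, -2.63, - 2,40/19,11,22,28 , 44.78, 51,52,72, 81,  86]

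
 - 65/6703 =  - 65/6703 = -0.01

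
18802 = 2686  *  7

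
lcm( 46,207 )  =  414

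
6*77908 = 467448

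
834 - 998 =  - 164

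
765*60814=46522710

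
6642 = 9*738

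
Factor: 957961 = 19^1*127^1*397^1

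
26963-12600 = 14363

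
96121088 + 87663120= 183784208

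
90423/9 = 10047 = 10047.00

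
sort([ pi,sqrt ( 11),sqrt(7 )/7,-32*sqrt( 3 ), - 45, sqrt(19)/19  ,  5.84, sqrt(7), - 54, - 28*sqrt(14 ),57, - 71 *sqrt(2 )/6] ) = [ - 28*sqrt(14), - 32*sqrt( 3 ),-54, - 45, - 71*sqrt(2)/6, sqrt(19 )/19, sqrt(7) /7 , sqrt( 7), pi,sqrt(11 ), 5.84,57]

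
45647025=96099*475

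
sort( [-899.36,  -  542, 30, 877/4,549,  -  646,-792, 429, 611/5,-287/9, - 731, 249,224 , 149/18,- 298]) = [- 899.36,-792, - 731,-646,-542,-298,-287/9,149/18, 30, 611/5, 877/4, 224,  249, 429,549 ]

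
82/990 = 41/495 = 0.08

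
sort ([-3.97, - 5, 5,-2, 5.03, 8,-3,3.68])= [-5, - 3.97, - 3,- 2, 3.68, 5  ,  5.03, 8]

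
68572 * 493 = 33805996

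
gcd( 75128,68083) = 1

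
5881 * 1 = 5881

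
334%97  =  43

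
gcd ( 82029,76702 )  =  1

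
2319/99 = 23+14/33 = 23.42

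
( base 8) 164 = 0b1110100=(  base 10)116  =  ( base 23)51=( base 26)4C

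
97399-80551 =16848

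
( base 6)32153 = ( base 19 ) c30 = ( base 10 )4389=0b1000100100101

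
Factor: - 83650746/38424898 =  - 3^1*109^(  -  1 )*307^1*45413^1*176261^ ( -1) = - 41825373/19212449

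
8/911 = 8/911 = 0.01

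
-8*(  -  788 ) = 6304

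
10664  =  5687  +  4977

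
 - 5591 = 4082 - 9673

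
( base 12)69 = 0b1010001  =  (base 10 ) 81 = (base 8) 121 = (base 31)2j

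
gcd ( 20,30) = 10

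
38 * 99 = 3762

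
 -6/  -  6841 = 6/6841 = 0.00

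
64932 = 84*773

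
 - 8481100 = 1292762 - 9773862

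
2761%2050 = 711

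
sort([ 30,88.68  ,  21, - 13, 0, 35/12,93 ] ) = [  -  13,  0, 35/12, 21,  30, 88.68,93] 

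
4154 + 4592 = 8746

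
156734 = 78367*2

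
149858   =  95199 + 54659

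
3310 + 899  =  4209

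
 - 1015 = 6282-7297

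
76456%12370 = 2236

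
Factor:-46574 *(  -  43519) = 2026853906=2^1*7^1*11^1*29^1*73^1*6217^1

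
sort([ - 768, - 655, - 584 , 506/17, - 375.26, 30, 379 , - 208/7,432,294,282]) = [ - 768, - 655,-584, - 375.26, - 208/7,  506/17,30, 282, 294, 379,432]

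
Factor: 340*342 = 2^3 * 3^2*5^1*17^1 * 19^1 = 116280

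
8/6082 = 4/3041= 0.00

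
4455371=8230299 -3774928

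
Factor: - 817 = -19^1 * 43^1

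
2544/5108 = 636/1277= 0.50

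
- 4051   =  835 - 4886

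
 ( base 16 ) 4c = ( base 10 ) 76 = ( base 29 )2I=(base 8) 114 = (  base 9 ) 84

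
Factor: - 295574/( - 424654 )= 113^( - 1)*1879^( - 1 )*147787^1  =  147787/212327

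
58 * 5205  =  301890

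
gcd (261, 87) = 87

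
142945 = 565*253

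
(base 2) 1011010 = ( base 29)33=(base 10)90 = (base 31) 2s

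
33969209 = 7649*4441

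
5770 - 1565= 4205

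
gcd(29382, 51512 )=2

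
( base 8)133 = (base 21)47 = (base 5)331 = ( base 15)61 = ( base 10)91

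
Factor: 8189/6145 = 5^( - 1 )*19^1*431^1*1229^ (  -  1) 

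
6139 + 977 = 7116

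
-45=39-84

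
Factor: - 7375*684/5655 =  - 336300/377 = -2^2*3^1*5^2* 13^(  -  1 )*19^1 * 29^( - 1 )*59^1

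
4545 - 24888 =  - 20343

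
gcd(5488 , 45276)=1372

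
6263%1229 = 118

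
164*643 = 105452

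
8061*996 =8028756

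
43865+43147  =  87012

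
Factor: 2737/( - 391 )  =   - 7= -  7^1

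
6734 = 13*518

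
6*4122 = 24732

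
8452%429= 301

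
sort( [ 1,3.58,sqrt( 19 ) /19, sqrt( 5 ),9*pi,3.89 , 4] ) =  [ sqrt(19) /19, 1,sqrt(5 ), 3.58,3.89,4,9*pi ] 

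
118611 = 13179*9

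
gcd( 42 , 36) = 6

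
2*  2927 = 5854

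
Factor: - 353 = - 353^1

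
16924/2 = 8462= 8462.00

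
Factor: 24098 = 2^1*12049^1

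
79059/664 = 119 + 43/664 = 119.06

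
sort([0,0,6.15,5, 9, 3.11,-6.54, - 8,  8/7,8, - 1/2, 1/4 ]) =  [- 8, - 6.54, - 1/2,0,0,1/4 , 8/7, 3.11,5,6.15,8,9] 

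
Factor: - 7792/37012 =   -  4/19 = - 2^2*19^( - 1 ) 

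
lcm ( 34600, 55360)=276800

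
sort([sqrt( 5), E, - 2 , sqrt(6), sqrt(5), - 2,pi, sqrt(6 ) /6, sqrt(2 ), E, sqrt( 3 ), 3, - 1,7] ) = [ -2, - 2, - 1,  sqrt( 6) /6, sqrt(2 ), sqrt(3 ), sqrt( 5 ),sqrt(5 ), sqrt (6),  E, E, 3,pi, 7 ]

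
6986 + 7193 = 14179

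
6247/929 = 6 + 673/929 = 6.72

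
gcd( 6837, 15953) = 2279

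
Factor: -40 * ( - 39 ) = 1560= 2^3 * 3^1 *5^1*13^1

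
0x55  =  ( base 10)85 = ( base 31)2N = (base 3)10011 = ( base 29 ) 2r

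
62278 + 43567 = 105845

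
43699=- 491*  ( - 89 )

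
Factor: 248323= 248323^1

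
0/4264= 0 = 0.00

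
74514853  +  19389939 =93904792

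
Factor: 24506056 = 2^3 * 3063257^1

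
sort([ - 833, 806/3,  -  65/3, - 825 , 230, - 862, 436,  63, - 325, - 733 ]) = [-862, - 833,  -  825,-733, -325,-65/3,63, 230,806/3, 436 ] 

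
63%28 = 7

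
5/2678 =5/2678=0.00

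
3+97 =100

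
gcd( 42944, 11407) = 671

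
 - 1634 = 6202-7836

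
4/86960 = 1/21740= 0.00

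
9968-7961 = 2007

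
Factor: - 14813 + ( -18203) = -2^3*4127^1 = - 33016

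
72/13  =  72/13=5.54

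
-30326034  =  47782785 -78108819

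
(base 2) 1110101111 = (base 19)2BC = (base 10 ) 943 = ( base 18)2G7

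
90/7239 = 30/2413= 0.01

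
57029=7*8147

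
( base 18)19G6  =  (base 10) 9042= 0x2352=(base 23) h23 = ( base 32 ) 8QI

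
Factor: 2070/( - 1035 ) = -2^1 = - 2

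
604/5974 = 302/2987= 0.10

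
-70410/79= -70410/79=- 891.27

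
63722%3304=946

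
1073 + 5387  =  6460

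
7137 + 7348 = 14485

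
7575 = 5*1515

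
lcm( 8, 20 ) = 40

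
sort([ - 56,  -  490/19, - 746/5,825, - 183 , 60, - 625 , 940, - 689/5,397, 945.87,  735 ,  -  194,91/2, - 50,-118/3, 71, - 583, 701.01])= [ - 625 , - 583, - 194, - 183, - 746/5 , - 689/5, - 56, - 50 , - 118/3, - 490/19, 91/2,  60, 71,  397,701.01,735, 825,940, 945.87]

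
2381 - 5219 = - 2838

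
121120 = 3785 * 32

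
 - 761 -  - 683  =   - 78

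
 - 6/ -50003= 6/50003 = 0.00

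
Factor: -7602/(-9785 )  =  2^1*3^1  *5^(  -  1 )* 7^1*19^( - 1 )*103^( - 1 )*181^1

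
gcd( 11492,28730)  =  5746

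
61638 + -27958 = 33680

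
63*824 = 51912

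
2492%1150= 192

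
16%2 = 0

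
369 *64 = 23616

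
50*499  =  24950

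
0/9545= 0=0.00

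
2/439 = 2/439 = 0.00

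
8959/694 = 12 +631/694 = 12.91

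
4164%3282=882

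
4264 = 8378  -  4114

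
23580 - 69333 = -45753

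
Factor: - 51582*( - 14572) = 751652904=   2^3 * 3^1*3643^1*8597^1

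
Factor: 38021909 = 977^1*38917^1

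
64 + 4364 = 4428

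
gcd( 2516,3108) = 148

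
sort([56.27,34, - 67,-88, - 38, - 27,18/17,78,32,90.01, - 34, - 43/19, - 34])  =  [ - 88, - 67, - 38,  -  34, - 34, - 27, - 43/19,  18/17,32 , 34, 56.27, 78, 90.01] 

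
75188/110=683+29/55 = 683.53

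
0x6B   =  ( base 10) 107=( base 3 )10222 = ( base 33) 38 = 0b1101011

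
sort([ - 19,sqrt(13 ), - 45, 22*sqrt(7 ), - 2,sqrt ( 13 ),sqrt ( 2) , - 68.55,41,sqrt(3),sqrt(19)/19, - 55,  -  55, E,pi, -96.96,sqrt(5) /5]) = [ - 96.96, - 68.55, - 55, - 55,-45 ,-19, - 2 , sqrt( 19)/19,sqrt( 5 )/5,sqrt ( 2 ), sqrt(3 ),E,  pi,sqrt(13),  sqrt( 13),41,22*sqrt( 7)]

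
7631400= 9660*790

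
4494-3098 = 1396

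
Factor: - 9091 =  -9091^1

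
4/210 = 2/105 =0.02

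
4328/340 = 12 + 62/85= 12.73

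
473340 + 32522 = 505862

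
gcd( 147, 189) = 21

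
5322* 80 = 425760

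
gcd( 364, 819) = 91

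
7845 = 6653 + 1192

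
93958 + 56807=150765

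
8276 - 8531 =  - 255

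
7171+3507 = 10678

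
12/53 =12/53 = 0.23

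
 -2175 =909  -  3084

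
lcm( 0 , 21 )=0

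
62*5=310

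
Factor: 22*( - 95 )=  -  2090 =- 2^1* 5^1*11^1*19^1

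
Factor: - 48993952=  - 2^5 * 7^1*218723^1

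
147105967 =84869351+62236616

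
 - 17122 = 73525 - 90647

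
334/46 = 167/23 = 7.26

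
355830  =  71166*5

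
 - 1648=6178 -7826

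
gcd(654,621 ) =3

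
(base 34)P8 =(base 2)1101011010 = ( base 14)454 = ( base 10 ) 858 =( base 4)31122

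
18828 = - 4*(  -  4707)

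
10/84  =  5/42  =  0.12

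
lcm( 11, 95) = 1045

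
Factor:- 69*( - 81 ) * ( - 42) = - 234738 = - 2^1*3^6 *7^1*23^1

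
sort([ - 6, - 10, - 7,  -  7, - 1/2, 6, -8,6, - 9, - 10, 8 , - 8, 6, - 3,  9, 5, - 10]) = [ - 10, -10, - 10, - 9,-8, - 8, - 7, - 7, - 6, - 3,  -  1/2,5, 6,6, 6, 8,9]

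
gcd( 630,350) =70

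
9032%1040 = 712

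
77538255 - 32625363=44912892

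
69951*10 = 699510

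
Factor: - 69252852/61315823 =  - 2^2*3^1*601^( - 1)*787^1* 7333^1 *102023^( - 1 )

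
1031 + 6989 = 8020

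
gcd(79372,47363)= 1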